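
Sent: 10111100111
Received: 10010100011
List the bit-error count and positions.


XOR: 00101000100

3 error(s) at position(s): 2, 4, 8


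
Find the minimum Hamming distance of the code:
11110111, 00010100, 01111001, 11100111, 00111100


Comparing all pairs, minimum distance: 1
Can detect 0 errors, correct 0 errors

1


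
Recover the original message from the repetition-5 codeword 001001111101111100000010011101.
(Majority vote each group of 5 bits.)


Groups: 00100, 11111, 01111, 10000, 00100, 11101
Majority votes: 011001

011001


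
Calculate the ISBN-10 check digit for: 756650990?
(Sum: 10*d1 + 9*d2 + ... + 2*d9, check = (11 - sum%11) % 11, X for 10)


Weighted sum: 298
298 mod 11 = 1

Check digit: X


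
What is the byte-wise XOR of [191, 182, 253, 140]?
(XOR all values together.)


XOR chain: 191 ^ 182 ^ 253 ^ 140 = 120

120


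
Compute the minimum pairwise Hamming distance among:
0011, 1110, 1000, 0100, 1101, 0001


Comparing all pairs, minimum distance: 1
Can detect 0 errors, correct 0 errors

1


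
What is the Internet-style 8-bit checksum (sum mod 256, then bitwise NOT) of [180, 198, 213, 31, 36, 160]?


Sum = 818 mod 256 = 50
Complement = 205

205


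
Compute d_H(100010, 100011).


XOR: 000001
Count of 1s: 1

1


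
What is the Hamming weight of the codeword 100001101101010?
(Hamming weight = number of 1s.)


Counting 1s in 100001101101010

7


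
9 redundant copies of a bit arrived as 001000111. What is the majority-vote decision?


Ones: 4 out of 9
Threshold: 5

0 (4/9 voted 1)


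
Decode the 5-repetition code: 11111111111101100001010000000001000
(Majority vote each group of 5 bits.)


Groups: 11111, 11111, 11011, 00001, 01000, 00000, 01000
Majority votes: 1110000

1110000


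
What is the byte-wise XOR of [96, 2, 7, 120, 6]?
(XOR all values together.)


XOR chain: 96 ^ 2 ^ 7 ^ 120 ^ 6 = 27

27


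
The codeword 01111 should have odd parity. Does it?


Number of 1s: 4

No, parity error (4 ones)


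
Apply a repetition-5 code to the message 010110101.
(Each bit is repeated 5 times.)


Each bit -> 5 copies

000001111100000111111111100000111110000011111


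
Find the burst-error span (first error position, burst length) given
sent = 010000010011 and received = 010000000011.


XOR: 000000010000

Burst at position 7, length 1


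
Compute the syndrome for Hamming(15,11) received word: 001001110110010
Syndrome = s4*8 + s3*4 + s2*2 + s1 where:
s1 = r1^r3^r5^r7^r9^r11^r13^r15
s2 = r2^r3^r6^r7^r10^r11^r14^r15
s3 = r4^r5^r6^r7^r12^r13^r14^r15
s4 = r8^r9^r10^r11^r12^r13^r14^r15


s1=1, s2=0, s3=1, s4=0

Syndrome = 5 (error at position 5)


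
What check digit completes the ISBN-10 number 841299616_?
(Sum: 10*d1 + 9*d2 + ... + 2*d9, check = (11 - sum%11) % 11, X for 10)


Weighted sum: 276
276 mod 11 = 1

Check digit: X


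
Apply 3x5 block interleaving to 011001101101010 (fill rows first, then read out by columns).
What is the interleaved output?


Matrix:
  01100
  11011
  01010
Read columns: 010111100011010

010111100011010


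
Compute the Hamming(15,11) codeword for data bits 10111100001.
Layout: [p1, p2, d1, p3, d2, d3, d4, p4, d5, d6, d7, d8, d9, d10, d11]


Parity bits: p1=0, p2=1, p3=1, p4=1

011101111100001


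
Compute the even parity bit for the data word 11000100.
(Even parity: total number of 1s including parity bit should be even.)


Number of 1s in data: 3
Parity bit: 1

1


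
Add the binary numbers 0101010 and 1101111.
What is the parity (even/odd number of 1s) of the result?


0101010 = 42
1101111 = 111
Sum = 153 = 10011001
1s count = 4

even parity (4 ones in 10011001)


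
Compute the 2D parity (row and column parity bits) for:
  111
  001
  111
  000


Row parities: 1110
Column parities: 001

Row P: 1110, Col P: 001, Corner: 1


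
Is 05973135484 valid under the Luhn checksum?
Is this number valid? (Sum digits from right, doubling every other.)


Luhn sum = 39
39 mod 10 = 9

Invalid (Luhn sum mod 10 = 9)


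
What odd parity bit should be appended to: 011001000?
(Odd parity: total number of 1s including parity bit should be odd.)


Number of 1s in data: 3
Parity bit: 0

0


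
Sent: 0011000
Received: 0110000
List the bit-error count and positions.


XOR: 0101000

2 error(s) at position(s): 1, 3


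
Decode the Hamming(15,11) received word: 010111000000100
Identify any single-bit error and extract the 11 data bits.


Syndrome = 8: error at position 8

Data: 01100000100 (corrected bit 8)


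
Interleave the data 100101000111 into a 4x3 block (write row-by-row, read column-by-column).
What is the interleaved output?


Matrix:
  100
  101
  000
  111
Read columns: 110100010101

110100010101


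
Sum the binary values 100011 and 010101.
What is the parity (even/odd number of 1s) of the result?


100011 = 35
010101 = 21
Sum = 56 = 111000
1s count = 3

odd parity (3 ones in 111000)


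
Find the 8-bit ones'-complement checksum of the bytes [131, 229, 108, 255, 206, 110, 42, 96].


Sum = 1177 mod 256 = 153
Complement = 102

102


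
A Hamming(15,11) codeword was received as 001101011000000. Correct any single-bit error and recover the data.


Syndrome = 0: no error detected

Data: 10101000000 (no errors)


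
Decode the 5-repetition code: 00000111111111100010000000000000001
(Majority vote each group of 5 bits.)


Groups: 00000, 11111, 11111, 00010, 00000, 00000, 00001
Majority votes: 0110000

0110000


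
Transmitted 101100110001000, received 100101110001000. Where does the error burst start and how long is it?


XOR: 001001000000000

Burst at position 2, length 4


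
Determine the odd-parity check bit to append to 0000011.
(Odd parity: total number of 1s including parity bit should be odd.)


Number of 1s in data: 2
Parity bit: 1

1


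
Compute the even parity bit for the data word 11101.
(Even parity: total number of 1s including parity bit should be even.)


Number of 1s in data: 4
Parity bit: 0

0


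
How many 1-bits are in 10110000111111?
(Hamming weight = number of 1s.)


Counting 1s in 10110000111111

9


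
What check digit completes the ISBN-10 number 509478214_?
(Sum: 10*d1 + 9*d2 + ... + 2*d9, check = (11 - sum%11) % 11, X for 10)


Weighted sum: 251
251 mod 11 = 9

Check digit: 2


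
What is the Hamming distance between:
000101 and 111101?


XOR: 111000
Count of 1s: 3

3


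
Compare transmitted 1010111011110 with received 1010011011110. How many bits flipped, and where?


XOR: 0000100000000

1 error(s) at position(s): 4


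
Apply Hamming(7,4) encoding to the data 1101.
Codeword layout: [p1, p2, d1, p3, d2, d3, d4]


Parity bits: p1=1, p2=0, p3=0

1010101


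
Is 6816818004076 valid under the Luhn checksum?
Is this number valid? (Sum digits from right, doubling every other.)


Luhn sum = 54
54 mod 10 = 4

Invalid (Luhn sum mod 10 = 4)


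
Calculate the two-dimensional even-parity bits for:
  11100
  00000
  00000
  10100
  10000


Row parities: 10001
Column parities: 11000

Row P: 10001, Col P: 11000, Corner: 0


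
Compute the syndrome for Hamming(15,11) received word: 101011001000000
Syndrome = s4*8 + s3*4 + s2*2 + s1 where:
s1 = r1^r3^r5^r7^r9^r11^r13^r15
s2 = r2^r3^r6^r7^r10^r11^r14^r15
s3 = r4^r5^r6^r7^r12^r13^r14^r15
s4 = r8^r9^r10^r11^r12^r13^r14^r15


s1=0, s2=0, s3=0, s4=1

Syndrome = 8 (error at position 8)


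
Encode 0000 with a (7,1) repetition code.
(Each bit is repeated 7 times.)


Each bit -> 7 copies

0000000000000000000000000000


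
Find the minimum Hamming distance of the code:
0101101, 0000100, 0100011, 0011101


Comparing all pairs, minimum distance: 2
Can detect 1 errors, correct 0 errors

2


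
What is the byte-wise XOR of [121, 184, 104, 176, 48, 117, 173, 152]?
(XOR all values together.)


XOR chain: 121 ^ 184 ^ 104 ^ 176 ^ 48 ^ 117 ^ 173 ^ 152 = 105

105


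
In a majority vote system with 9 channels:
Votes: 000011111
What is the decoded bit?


Ones: 5 out of 9
Threshold: 5

1 (5/9 voted 1)


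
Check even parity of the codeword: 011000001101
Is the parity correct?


Number of 1s: 5

No, parity error (5 ones)


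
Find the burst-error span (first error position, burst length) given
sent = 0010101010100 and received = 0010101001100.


XOR: 0000000011000

Burst at position 8, length 2


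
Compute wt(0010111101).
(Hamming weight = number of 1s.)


Counting 1s in 0010111101

6


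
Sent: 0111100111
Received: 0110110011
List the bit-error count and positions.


XOR: 0001010100

3 error(s) at position(s): 3, 5, 7


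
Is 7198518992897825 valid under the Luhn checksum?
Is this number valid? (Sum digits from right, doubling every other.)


Luhn sum = 90
90 mod 10 = 0

Valid (Luhn sum mod 10 = 0)


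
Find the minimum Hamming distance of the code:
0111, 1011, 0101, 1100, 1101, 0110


Comparing all pairs, minimum distance: 1
Can detect 0 errors, correct 0 errors

1


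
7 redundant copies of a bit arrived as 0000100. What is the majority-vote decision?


Ones: 1 out of 7
Threshold: 4

0 (1/7 voted 1)


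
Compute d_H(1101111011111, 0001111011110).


XOR: 1100000000001
Count of 1s: 3

3


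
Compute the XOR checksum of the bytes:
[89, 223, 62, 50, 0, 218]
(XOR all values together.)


XOR chain: 89 ^ 223 ^ 62 ^ 50 ^ 0 ^ 218 = 80

80


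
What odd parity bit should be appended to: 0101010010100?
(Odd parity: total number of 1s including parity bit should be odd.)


Number of 1s in data: 5
Parity bit: 0

0


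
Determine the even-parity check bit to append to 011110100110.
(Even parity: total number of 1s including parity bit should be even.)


Number of 1s in data: 7
Parity bit: 1

1


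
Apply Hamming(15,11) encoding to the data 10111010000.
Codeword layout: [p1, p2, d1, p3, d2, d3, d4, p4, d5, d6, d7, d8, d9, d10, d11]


Parity bits: p1=0, p2=0, p3=0, p4=0

001001101010000


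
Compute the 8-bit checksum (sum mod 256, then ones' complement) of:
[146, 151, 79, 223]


Sum = 599 mod 256 = 87
Complement = 168

168


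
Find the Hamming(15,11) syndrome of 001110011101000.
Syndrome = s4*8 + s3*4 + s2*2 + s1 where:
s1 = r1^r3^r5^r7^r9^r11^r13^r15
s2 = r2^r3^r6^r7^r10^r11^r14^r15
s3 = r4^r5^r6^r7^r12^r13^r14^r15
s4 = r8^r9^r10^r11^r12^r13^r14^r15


s1=1, s2=0, s3=1, s4=0

Syndrome = 5 (error at position 5)


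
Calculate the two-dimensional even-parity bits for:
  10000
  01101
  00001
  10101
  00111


Row parities: 11111
Column parities: 01110

Row P: 11111, Col P: 01110, Corner: 1


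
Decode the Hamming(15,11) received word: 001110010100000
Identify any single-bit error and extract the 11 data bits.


Syndrome = 0: no error detected

Data: 11000100000 (no errors)


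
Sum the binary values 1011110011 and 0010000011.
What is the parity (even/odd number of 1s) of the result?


1011110011 = 755
0010000011 = 131
Sum = 886 = 1101110110
1s count = 7

odd parity (7 ones in 1101110110)


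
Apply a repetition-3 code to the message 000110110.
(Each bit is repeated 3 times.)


Each bit -> 3 copies

000000000111111000111111000


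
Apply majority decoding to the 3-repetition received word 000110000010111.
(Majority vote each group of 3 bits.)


Groups: 000, 110, 000, 010, 111
Majority votes: 01001

01001


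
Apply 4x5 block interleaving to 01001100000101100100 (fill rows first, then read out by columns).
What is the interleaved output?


Matrix:
  01001
  10000
  01011
  00100
Read columns: 01001010000100101010

01001010000100101010


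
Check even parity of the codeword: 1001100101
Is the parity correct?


Number of 1s: 5

No, parity error (5 ones)


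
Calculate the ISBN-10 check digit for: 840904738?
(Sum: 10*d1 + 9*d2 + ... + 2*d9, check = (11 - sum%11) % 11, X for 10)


Weighted sum: 252
252 mod 11 = 10

Check digit: 1


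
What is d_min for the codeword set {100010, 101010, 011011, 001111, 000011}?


Comparing all pairs, minimum distance: 1
Can detect 0 errors, correct 0 errors

1


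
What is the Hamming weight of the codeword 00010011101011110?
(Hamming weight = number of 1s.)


Counting 1s in 00010011101011110

9


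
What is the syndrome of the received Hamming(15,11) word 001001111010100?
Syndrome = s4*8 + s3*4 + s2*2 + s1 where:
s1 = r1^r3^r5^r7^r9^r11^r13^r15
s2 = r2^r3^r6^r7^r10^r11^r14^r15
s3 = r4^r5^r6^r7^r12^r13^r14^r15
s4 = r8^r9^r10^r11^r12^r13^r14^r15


s1=1, s2=0, s3=1, s4=0

Syndrome = 5 (error at position 5)


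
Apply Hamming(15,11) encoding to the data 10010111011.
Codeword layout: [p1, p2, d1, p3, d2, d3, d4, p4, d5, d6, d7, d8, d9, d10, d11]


Parity bits: p1=0, p2=0, p3=0, p4=1

001000110111011


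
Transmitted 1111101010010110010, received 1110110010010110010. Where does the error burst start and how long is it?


XOR: 0001011000000000000

Burst at position 3, length 4


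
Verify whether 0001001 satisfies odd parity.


Number of 1s: 2

No, parity error (2 ones)


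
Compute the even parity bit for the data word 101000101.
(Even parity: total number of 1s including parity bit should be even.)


Number of 1s in data: 4
Parity bit: 0

0


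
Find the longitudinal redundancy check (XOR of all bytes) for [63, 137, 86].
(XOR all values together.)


XOR chain: 63 ^ 137 ^ 86 = 224

224


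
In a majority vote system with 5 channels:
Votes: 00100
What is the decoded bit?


Ones: 1 out of 5
Threshold: 3

0 (1/5 voted 1)


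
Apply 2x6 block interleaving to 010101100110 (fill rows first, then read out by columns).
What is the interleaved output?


Matrix:
  010101
  100110
Read columns: 011000110110

011000110110


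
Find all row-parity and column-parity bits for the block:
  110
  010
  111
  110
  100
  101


Row parities: 011010
Column parities: 100

Row P: 011010, Col P: 100, Corner: 1


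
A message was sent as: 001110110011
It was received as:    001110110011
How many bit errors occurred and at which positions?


XOR: 000000000000

0 errors (received matches sent)


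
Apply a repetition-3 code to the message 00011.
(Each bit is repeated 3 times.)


Each bit -> 3 copies

000000000111111


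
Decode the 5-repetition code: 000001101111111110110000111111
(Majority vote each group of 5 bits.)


Groups: 00000, 11011, 11111, 11011, 00001, 11111
Majority votes: 011101

011101


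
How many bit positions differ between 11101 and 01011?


XOR: 10110
Count of 1s: 3

3


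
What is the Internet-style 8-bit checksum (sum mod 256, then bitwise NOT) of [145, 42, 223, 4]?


Sum = 414 mod 256 = 158
Complement = 97

97


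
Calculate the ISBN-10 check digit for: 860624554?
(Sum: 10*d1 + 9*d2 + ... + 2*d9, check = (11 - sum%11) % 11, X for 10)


Weighted sum: 251
251 mod 11 = 9

Check digit: 2


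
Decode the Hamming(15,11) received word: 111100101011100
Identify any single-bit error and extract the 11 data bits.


Syndrome = 0: no error detected

Data: 10011011100 (no errors)


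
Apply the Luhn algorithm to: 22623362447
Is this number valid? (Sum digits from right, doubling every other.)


Luhn sum = 54
54 mod 10 = 4

Invalid (Luhn sum mod 10 = 4)


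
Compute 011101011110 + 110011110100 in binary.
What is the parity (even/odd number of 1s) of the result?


011101011110 = 1886
110011110100 = 3316
Sum = 5202 = 1010001010010
1s count = 5

odd parity (5 ones in 1010001010010)


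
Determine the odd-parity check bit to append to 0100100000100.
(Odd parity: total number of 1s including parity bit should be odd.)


Number of 1s in data: 3
Parity bit: 0

0


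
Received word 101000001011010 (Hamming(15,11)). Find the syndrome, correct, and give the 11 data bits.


Syndrome = 2: error at position 2

Data: 10001011010 (corrected bit 2)


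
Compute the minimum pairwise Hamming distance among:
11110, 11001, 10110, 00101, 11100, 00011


Comparing all pairs, minimum distance: 1
Can detect 0 errors, correct 0 errors

1


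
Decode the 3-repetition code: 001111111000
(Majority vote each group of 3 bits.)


Groups: 001, 111, 111, 000
Majority votes: 0110

0110


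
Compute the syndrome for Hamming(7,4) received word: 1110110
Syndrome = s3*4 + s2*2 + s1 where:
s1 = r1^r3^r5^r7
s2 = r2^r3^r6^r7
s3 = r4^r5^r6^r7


s1=1, s2=1, s3=0

Syndrome = 3 (error at position 3)


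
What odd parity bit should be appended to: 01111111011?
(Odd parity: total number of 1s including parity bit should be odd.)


Number of 1s in data: 9
Parity bit: 0

0


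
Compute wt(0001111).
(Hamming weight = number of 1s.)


Counting 1s in 0001111

4


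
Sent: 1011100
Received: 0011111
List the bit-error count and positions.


XOR: 1000011

3 error(s) at position(s): 0, 5, 6


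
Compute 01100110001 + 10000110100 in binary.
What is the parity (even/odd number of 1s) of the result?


01100110001 = 817
10000110100 = 1076
Sum = 1893 = 11101100101
1s count = 7

odd parity (7 ones in 11101100101)


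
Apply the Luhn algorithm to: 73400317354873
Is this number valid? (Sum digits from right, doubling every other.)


Luhn sum = 63
63 mod 10 = 3

Invalid (Luhn sum mod 10 = 3)


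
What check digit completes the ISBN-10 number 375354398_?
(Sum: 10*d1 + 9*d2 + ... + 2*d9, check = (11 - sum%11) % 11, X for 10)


Weighted sum: 259
259 mod 11 = 6

Check digit: 5


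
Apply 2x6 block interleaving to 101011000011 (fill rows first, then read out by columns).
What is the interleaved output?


Matrix:
  101011
  000011
Read columns: 100010001111

100010001111


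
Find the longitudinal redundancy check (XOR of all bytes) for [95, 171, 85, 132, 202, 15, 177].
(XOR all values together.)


XOR chain: 95 ^ 171 ^ 85 ^ 132 ^ 202 ^ 15 ^ 177 = 81

81


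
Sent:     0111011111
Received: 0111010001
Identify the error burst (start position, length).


XOR: 0000001110

Burst at position 6, length 3


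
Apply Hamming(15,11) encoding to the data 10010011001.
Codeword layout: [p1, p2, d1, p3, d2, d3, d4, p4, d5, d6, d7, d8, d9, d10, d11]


Parity bits: p1=0, p2=0, p3=1, p4=1

001100110011001


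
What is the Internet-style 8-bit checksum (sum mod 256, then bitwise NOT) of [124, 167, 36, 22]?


Sum = 349 mod 256 = 93
Complement = 162

162


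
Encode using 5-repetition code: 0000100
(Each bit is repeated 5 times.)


Each bit -> 5 copies

00000000000000000000111110000000000


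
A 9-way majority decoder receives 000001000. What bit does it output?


Ones: 1 out of 9
Threshold: 5

0 (1/9 voted 1)


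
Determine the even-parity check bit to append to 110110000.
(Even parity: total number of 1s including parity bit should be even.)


Number of 1s in data: 4
Parity bit: 0

0


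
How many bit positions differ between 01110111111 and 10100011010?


XOR: 11010100101
Count of 1s: 6

6


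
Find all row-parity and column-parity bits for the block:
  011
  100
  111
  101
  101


Row parities: 01100
Column parities: 000

Row P: 01100, Col P: 000, Corner: 0


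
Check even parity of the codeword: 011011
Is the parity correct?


Number of 1s: 4

Yes, parity is correct (4 ones)


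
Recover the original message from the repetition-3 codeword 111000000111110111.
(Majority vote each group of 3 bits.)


Groups: 111, 000, 000, 111, 110, 111
Majority votes: 100111

100111


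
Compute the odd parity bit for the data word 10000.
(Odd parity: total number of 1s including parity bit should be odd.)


Number of 1s in data: 1
Parity bit: 0

0


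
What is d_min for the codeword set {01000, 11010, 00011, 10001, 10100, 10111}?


Comparing all pairs, minimum distance: 2
Can detect 1 errors, correct 0 errors

2


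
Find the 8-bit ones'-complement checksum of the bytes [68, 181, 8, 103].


Sum = 360 mod 256 = 104
Complement = 151

151


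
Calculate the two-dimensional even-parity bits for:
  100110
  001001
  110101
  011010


Row parities: 1001
Column parities: 000000

Row P: 1001, Col P: 000000, Corner: 0


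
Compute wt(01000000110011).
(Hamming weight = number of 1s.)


Counting 1s in 01000000110011

5


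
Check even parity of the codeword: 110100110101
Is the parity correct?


Number of 1s: 7

No, parity error (7 ones)


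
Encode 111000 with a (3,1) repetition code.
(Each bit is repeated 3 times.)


Each bit -> 3 copies

111111111000000000


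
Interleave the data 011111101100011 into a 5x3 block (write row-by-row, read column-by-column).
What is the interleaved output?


Matrix:
  011
  111
  101
  100
  011
Read columns: 011101100111101

011101100111101


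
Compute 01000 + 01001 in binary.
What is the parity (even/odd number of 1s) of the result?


01000 = 8
01001 = 9
Sum = 17 = 10001
1s count = 2

even parity (2 ones in 10001)


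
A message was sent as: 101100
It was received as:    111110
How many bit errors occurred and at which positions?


XOR: 010010

2 error(s) at position(s): 1, 4


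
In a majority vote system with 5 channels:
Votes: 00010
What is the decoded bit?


Ones: 1 out of 5
Threshold: 3

0 (1/5 voted 1)


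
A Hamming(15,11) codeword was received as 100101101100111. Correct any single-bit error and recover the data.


Syndrome = 11: error at position 11

Data: 00111110111 (corrected bit 11)


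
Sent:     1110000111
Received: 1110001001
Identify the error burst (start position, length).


XOR: 0000001110

Burst at position 6, length 3


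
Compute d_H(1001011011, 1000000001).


XOR: 0001011010
Count of 1s: 4

4


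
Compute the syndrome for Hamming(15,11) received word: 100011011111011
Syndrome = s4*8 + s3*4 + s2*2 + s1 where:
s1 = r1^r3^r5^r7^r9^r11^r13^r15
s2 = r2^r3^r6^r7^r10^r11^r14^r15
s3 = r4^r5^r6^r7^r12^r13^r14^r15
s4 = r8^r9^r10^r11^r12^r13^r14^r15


s1=1, s2=1, s3=1, s4=1

Syndrome = 15 (error at position 15)


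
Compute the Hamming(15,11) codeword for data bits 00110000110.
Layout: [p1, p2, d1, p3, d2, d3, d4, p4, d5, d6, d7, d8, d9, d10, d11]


Parity bits: p1=0, p2=1, p3=0, p4=0

010001100000110


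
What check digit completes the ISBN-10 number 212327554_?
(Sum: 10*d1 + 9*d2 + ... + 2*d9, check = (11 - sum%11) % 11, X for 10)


Weighted sum: 156
156 mod 11 = 2

Check digit: 9


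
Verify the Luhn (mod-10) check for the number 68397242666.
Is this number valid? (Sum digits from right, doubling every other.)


Luhn sum = 59
59 mod 10 = 9

Invalid (Luhn sum mod 10 = 9)


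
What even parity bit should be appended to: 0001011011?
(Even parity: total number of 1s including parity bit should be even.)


Number of 1s in data: 5
Parity bit: 1

1


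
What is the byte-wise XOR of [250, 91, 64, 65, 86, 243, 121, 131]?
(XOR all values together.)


XOR chain: 250 ^ 91 ^ 64 ^ 65 ^ 86 ^ 243 ^ 121 ^ 131 = 255

255


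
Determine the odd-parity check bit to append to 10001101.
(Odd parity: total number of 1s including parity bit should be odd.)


Number of 1s in data: 4
Parity bit: 1

1


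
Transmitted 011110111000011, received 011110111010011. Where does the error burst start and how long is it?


XOR: 000000000010000

Burst at position 10, length 1


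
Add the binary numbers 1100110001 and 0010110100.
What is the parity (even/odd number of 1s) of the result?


1100110001 = 817
0010110100 = 180
Sum = 997 = 1111100101
1s count = 7

odd parity (7 ones in 1111100101)


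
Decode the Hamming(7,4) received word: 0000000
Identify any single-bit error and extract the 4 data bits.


Syndrome = 0: no error detected

Data: 0000 (no errors)


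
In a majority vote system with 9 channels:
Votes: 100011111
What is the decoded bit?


Ones: 6 out of 9
Threshold: 5

1 (6/9 voted 1)


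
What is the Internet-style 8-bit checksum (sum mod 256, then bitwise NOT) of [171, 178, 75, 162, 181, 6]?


Sum = 773 mod 256 = 5
Complement = 250

250


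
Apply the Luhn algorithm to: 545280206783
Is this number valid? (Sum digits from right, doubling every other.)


Luhn sum = 39
39 mod 10 = 9

Invalid (Luhn sum mod 10 = 9)


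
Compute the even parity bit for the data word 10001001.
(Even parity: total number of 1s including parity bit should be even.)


Number of 1s in data: 3
Parity bit: 1

1


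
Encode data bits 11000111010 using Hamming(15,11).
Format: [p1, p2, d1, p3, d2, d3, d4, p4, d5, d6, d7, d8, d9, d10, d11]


Parity bits: p1=1, p2=0, p3=1, p4=0

101110000111010


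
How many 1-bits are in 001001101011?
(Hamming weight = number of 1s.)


Counting 1s in 001001101011

6


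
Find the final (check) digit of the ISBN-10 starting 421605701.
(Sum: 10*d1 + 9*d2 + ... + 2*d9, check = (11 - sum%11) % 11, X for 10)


Weighted sum: 163
163 mod 11 = 9

Check digit: 2


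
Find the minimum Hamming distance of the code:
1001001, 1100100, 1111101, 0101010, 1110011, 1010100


Comparing all pairs, minimum distance: 2
Can detect 1 errors, correct 0 errors

2


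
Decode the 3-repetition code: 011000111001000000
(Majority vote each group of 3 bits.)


Groups: 011, 000, 111, 001, 000, 000
Majority votes: 101000

101000


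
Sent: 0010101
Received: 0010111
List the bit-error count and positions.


XOR: 0000010

1 error(s) at position(s): 5


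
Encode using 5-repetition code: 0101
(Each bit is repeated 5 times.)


Each bit -> 5 copies

00000111110000011111


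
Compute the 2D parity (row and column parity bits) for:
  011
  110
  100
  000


Row parities: 0010
Column parities: 001

Row P: 0010, Col P: 001, Corner: 1


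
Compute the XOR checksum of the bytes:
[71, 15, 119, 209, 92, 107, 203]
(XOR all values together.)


XOR chain: 71 ^ 15 ^ 119 ^ 209 ^ 92 ^ 107 ^ 203 = 18

18


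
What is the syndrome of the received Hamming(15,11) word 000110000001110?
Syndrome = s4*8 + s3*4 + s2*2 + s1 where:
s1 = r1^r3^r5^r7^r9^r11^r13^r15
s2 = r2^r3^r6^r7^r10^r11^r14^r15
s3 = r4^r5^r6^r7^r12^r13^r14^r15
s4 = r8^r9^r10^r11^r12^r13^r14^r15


s1=0, s2=1, s3=1, s4=1

Syndrome = 14 (error at position 14)


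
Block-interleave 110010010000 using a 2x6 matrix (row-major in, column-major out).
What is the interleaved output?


Matrix:
  110010
  010000
Read columns: 101100001000

101100001000


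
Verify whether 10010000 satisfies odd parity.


Number of 1s: 2

No, parity error (2 ones)


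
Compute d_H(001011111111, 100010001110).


XOR: 101001110001
Count of 1s: 6

6


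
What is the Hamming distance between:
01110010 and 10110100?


XOR: 11000110
Count of 1s: 4

4


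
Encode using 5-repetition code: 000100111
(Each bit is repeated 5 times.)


Each bit -> 5 copies

000000000000000111110000000000111111111111111


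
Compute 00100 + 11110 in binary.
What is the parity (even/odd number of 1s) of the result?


00100 = 4
11110 = 30
Sum = 34 = 100010
1s count = 2

even parity (2 ones in 100010)


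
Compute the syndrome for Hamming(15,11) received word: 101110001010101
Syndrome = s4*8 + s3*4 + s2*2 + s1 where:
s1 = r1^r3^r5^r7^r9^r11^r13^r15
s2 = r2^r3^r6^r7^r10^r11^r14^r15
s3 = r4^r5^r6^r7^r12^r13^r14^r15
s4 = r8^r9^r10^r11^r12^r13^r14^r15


s1=1, s2=1, s3=0, s4=0

Syndrome = 3 (error at position 3)


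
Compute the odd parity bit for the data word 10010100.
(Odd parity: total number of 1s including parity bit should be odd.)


Number of 1s in data: 3
Parity bit: 0

0


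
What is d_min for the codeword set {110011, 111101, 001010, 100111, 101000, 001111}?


Comparing all pairs, minimum distance: 2
Can detect 1 errors, correct 0 errors

2


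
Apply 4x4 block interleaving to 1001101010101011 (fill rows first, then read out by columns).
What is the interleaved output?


Matrix:
  1001
  1010
  1010
  1011
Read columns: 1111000001111001

1111000001111001


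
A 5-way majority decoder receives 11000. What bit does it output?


Ones: 2 out of 5
Threshold: 3

0 (2/5 voted 1)


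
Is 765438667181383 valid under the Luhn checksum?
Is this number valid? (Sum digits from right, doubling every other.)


Luhn sum = 74
74 mod 10 = 4

Invalid (Luhn sum mod 10 = 4)


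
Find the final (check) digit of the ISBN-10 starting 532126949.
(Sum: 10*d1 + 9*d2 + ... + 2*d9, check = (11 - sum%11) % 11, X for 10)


Weighted sum: 208
208 mod 11 = 10

Check digit: 1


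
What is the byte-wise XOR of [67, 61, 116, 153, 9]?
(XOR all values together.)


XOR chain: 67 ^ 61 ^ 116 ^ 153 ^ 9 = 154

154


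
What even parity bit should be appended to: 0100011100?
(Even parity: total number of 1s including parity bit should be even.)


Number of 1s in data: 4
Parity bit: 0

0


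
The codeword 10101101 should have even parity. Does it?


Number of 1s: 5

No, parity error (5 ones)


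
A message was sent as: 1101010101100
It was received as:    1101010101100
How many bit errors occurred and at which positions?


XOR: 0000000000000

0 errors (received matches sent)


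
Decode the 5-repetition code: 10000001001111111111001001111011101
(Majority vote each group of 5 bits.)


Groups: 10000, 00100, 11111, 11111, 00100, 11110, 11101
Majority votes: 0011011

0011011


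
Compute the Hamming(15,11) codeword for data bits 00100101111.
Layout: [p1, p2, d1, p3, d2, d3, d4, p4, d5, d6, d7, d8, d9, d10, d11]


Parity bits: p1=0, p2=0, p3=1, p4=1

000101010101111


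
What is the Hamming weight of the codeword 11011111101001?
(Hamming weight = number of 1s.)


Counting 1s in 11011111101001

10


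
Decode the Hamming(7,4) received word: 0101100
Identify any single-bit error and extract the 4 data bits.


Syndrome = 3: error at position 3

Data: 1100 (corrected bit 3)


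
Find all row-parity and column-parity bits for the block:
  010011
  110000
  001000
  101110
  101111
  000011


Row parities: 101010
Column parities: 101001

Row P: 101010, Col P: 101001, Corner: 1


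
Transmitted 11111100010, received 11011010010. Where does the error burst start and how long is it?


XOR: 00100110000

Burst at position 2, length 5


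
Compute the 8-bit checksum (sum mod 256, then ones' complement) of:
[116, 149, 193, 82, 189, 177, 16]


Sum = 922 mod 256 = 154
Complement = 101

101


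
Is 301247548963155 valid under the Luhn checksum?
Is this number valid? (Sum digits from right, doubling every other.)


Luhn sum = 66
66 mod 10 = 6

Invalid (Luhn sum mod 10 = 6)


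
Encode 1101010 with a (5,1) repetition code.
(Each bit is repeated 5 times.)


Each bit -> 5 copies

11111111110000011111000001111100000


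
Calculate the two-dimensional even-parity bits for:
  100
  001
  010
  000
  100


Row parities: 11101
Column parities: 011

Row P: 11101, Col P: 011, Corner: 0


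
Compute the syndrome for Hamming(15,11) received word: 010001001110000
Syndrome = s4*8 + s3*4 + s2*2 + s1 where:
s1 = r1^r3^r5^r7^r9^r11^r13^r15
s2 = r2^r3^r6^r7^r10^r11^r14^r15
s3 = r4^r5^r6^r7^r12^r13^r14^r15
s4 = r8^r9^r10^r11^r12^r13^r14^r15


s1=0, s2=0, s3=1, s4=1

Syndrome = 12 (error at position 12)


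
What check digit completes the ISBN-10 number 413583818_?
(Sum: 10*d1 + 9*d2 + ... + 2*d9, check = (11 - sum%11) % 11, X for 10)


Weighted sum: 222
222 mod 11 = 2

Check digit: 9


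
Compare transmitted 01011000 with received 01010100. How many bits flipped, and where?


XOR: 00001100

2 error(s) at position(s): 4, 5


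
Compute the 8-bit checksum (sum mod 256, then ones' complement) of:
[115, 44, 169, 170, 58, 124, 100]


Sum = 780 mod 256 = 12
Complement = 243

243


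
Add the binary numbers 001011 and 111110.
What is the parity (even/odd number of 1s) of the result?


001011 = 11
111110 = 62
Sum = 73 = 1001001
1s count = 3

odd parity (3 ones in 1001001)


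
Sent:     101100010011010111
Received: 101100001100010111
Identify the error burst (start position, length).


XOR: 000000011111000000

Burst at position 7, length 5


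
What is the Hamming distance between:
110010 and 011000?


XOR: 101010
Count of 1s: 3

3


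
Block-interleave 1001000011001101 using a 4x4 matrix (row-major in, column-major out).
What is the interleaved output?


Matrix:
  1001
  0000
  1100
  1101
Read columns: 1011001100001001

1011001100001001


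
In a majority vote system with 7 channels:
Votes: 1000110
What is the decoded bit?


Ones: 3 out of 7
Threshold: 4

0 (3/7 voted 1)


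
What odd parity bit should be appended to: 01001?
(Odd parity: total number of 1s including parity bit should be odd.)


Number of 1s in data: 2
Parity bit: 1

1


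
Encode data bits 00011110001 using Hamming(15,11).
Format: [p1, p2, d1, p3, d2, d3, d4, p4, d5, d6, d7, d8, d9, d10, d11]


Parity bits: p1=0, p2=0, p3=0, p4=0

000000101110001


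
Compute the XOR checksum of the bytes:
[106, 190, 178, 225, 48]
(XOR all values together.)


XOR chain: 106 ^ 190 ^ 178 ^ 225 ^ 48 = 183

183


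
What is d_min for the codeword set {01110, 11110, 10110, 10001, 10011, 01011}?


Comparing all pairs, minimum distance: 1
Can detect 0 errors, correct 0 errors

1


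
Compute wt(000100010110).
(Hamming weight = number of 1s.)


Counting 1s in 000100010110

4


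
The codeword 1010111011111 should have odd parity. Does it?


Number of 1s: 10

No, parity error (10 ones)


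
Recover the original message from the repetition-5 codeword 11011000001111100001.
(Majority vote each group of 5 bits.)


Groups: 11011, 00000, 11111, 00001
Majority votes: 1010

1010


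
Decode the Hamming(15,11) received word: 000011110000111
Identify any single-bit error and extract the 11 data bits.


Syndrome = 0: no error detected

Data: 01110000111 (no errors)


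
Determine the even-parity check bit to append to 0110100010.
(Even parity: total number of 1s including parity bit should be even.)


Number of 1s in data: 4
Parity bit: 0

0


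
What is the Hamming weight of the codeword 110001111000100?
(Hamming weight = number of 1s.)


Counting 1s in 110001111000100

7


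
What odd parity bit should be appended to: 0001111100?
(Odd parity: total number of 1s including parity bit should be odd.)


Number of 1s in data: 5
Parity bit: 0

0


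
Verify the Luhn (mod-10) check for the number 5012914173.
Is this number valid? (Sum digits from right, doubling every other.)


Luhn sum = 32
32 mod 10 = 2

Invalid (Luhn sum mod 10 = 2)


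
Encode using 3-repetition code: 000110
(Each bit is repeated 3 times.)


Each bit -> 3 copies

000000000111111000


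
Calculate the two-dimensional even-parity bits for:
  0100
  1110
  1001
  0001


Row parities: 1101
Column parities: 0010

Row P: 1101, Col P: 0010, Corner: 1


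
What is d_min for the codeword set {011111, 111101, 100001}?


Comparing all pairs, minimum distance: 2
Can detect 1 errors, correct 0 errors

2


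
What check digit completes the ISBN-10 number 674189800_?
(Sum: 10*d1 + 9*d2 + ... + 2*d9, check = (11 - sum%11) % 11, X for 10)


Weighted sum: 287
287 mod 11 = 1

Check digit: X


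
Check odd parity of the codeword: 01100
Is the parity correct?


Number of 1s: 2

No, parity error (2 ones)


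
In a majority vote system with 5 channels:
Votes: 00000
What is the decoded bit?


Ones: 0 out of 5
Threshold: 3

0 (0/5 voted 1)


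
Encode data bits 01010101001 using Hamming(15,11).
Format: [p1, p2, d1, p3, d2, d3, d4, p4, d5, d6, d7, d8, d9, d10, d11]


Parity bits: p1=1, p2=1, p3=0, p4=1

110010110101001


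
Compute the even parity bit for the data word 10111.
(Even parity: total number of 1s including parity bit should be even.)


Number of 1s in data: 4
Parity bit: 0

0


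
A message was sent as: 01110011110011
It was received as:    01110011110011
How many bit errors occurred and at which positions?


XOR: 00000000000000

0 errors (received matches sent)


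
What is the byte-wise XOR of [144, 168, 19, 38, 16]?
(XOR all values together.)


XOR chain: 144 ^ 168 ^ 19 ^ 38 ^ 16 = 29

29


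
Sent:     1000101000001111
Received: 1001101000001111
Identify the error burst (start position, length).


XOR: 0001000000000000

Burst at position 3, length 1


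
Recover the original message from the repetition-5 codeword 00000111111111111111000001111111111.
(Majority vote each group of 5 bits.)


Groups: 00000, 11111, 11111, 11111, 00000, 11111, 11111
Majority votes: 0111011

0111011


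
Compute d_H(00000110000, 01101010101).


XOR: 01101100101
Count of 1s: 6

6


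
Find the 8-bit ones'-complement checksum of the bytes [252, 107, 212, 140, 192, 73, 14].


Sum = 990 mod 256 = 222
Complement = 33

33


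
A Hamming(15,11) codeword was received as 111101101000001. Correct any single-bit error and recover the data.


Syndrome = 3: error at position 3

Data: 00111000001 (corrected bit 3)


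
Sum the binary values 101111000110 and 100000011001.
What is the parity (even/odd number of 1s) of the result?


101111000110 = 3014
100000011001 = 2073
Sum = 5087 = 1001111011111
1s count = 10

even parity (10 ones in 1001111011111)


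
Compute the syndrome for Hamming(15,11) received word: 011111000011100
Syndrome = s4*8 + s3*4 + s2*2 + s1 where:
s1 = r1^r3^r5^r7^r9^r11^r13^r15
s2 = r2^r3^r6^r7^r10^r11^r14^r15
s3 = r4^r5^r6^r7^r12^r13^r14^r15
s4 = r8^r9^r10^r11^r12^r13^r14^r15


s1=0, s2=0, s3=1, s4=1

Syndrome = 12 (error at position 12)


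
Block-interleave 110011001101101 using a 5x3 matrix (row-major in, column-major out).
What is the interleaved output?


Matrix:
  110
  011
  001
  101
  101
Read columns: 100111100001111

100111100001111


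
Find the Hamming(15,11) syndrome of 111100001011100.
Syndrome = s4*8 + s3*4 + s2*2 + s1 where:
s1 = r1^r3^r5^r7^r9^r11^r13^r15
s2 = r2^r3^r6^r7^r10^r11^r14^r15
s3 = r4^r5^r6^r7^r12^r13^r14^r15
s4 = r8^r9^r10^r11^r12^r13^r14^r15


s1=1, s2=1, s3=1, s4=0

Syndrome = 7 (error at position 7)


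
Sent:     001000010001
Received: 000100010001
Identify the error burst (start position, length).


XOR: 001100000000

Burst at position 2, length 2


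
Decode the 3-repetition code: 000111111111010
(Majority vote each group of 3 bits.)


Groups: 000, 111, 111, 111, 010
Majority votes: 01110

01110


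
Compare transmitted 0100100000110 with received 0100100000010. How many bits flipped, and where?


XOR: 0000000000100

1 error(s) at position(s): 10


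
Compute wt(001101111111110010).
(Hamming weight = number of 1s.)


Counting 1s in 001101111111110010

12


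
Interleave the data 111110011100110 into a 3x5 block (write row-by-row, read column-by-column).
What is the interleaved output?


Matrix:
  11111
  00111
  00110
Read columns: 100100111111110

100100111111110


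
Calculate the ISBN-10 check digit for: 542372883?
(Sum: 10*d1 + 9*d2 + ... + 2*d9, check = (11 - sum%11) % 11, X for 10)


Weighted sum: 237
237 mod 11 = 6

Check digit: 5


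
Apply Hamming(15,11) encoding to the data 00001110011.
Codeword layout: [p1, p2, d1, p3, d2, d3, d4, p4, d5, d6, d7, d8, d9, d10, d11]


Parity bits: p1=1, p2=0, p3=0, p4=1

100000011110011


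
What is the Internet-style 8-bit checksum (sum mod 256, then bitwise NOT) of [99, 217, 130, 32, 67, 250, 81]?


Sum = 876 mod 256 = 108
Complement = 147

147


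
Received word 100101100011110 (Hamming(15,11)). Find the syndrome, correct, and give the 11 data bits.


Syndrome = 0: no error detected

Data: 00110011110 (no errors)


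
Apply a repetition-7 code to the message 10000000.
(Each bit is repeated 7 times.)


Each bit -> 7 copies

11111110000000000000000000000000000000000000000000000000
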